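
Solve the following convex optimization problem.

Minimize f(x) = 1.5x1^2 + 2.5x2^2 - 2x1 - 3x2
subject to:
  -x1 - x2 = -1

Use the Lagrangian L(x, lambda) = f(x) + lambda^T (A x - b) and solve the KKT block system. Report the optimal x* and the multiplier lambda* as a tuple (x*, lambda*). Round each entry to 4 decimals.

Form the Lagrangian:
  L(x, lambda) = (1/2) x^T Q x + c^T x + lambda^T (A x - b)
Stationarity (grad_x L = 0): Q x + c + A^T lambda = 0.
Primal feasibility: A x = b.

This gives the KKT block system:
  [ Q   A^T ] [ x     ]   [-c ]
  [ A    0  ] [ lambda ] = [ b ]

Solving the linear system:
  x*      = (0.5, 0.5)
  lambda* = (-0.5)
  f(x*)   = -1.5

x* = (0.5, 0.5), lambda* = (-0.5)


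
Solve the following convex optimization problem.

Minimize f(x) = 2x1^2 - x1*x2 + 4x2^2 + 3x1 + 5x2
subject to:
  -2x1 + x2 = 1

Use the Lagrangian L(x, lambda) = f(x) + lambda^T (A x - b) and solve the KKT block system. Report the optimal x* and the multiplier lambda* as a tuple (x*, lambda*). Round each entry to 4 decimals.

Form the Lagrangian:
  L(x, lambda) = (1/2) x^T Q x + c^T x + lambda^T (A x - b)
Stationarity (grad_x L = 0): Q x + c + A^T lambda = 0.
Primal feasibility: A x = b.

This gives the KKT block system:
  [ Q   A^T ] [ x     ]   [-c ]
  [ A    0  ] [ lambda ] = [ b ]

Solving the linear system:
  x*      = (-0.875, -0.75)
  lambda* = (0.125)
  f(x*)   = -3.25

x* = (-0.875, -0.75), lambda* = (0.125)


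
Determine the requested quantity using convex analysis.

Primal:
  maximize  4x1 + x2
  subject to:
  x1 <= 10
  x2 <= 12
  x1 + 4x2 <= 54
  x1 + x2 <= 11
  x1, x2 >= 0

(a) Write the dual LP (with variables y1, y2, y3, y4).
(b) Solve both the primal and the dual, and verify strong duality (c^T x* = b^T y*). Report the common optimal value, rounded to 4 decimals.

The standard primal-dual pair for 'max c^T x s.t. A x <= b, x >= 0' is:
  Dual:  min b^T y  s.t.  A^T y >= c,  y >= 0.

So the dual LP is:
  minimize  10y1 + 12y2 + 54y3 + 11y4
  subject to:
    y1 + y3 + y4 >= 4
    y2 + 4y3 + y4 >= 1
    y1, y2, y3, y4 >= 0

Solving the primal: x* = (10, 1).
  primal value c^T x* = 41.
Solving the dual: y* = (3, 0, 0, 1).
  dual value b^T y* = 41.
Strong duality: c^T x* = b^T y*. Confirmed.

41


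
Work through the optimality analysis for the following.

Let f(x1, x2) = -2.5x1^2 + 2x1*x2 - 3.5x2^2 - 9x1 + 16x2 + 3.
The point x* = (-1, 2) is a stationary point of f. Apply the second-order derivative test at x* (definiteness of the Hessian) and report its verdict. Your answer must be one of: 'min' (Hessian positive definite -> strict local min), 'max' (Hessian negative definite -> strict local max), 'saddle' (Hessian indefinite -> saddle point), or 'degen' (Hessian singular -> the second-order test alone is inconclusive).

Compute the Hessian H = grad^2 f:
  H = [[-5, 2], [2, -7]]
Verify stationarity: grad f(x*) = H x* + g = (0, 0).
Eigenvalues of H: -8.2361, -3.7639.
Both eigenvalues < 0, so H is negative definite -> x* is a strict local max.

max


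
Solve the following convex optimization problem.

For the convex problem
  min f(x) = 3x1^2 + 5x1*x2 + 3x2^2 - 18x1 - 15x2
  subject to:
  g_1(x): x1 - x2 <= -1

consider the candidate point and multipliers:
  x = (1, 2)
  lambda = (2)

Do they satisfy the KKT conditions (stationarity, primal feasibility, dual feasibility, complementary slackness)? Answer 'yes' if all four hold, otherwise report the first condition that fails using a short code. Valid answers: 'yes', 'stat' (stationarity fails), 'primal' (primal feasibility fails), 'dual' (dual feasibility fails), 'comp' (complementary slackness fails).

Gradient of f: grad f(x) = Q x + c = (-2, 2)
Constraint values g_i(x) = a_i^T x - b_i:
  g_1((1, 2)) = 0
Stationarity residual: grad f(x) + sum_i lambda_i a_i = (0, 0)
  -> stationarity OK
Primal feasibility (all g_i <= 0): OK
Dual feasibility (all lambda_i >= 0): OK
Complementary slackness (lambda_i * g_i(x) = 0 for all i): OK

Verdict: yes, KKT holds.

yes


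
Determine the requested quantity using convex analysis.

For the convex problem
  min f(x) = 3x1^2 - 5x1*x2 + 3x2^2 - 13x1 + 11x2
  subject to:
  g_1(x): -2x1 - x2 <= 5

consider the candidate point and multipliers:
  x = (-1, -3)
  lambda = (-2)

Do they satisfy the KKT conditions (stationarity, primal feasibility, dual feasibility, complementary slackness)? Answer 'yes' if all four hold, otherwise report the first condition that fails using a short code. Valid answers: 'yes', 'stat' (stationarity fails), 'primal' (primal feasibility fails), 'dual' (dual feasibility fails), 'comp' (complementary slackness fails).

Gradient of f: grad f(x) = Q x + c = (-4, -2)
Constraint values g_i(x) = a_i^T x - b_i:
  g_1((-1, -3)) = 0
Stationarity residual: grad f(x) + sum_i lambda_i a_i = (0, 0)
  -> stationarity OK
Primal feasibility (all g_i <= 0): OK
Dual feasibility (all lambda_i >= 0): FAILS
Complementary slackness (lambda_i * g_i(x) = 0 for all i): OK

Verdict: the first failing condition is dual_feasibility -> dual.

dual


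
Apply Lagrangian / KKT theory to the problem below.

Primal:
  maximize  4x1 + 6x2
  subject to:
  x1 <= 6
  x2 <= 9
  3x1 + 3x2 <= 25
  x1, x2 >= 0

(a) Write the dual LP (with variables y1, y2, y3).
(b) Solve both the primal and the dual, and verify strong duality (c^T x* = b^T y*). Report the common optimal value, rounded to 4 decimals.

The standard primal-dual pair for 'max c^T x s.t. A x <= b, x >= 0' is:
  Dual:  min b^T y  s.t.  A^T y >= c,  y >= 0.

So the dual LP is:
  minimize  6y1 + 9y2 + 25y3
  subject to:
    y1 + 3y3 >= 4
    y2 + 3y3 >= 6
    y1, y2, y3 >= 0

Solving the primal: x* = (0, 8.3333).
  primal value c^T x* = 50.
Solving the dual: y* = (0, 0, 2).
  dual value b^T y* = 50.
Strong duality: c^T x* = b^T y*. Confirmed.

50


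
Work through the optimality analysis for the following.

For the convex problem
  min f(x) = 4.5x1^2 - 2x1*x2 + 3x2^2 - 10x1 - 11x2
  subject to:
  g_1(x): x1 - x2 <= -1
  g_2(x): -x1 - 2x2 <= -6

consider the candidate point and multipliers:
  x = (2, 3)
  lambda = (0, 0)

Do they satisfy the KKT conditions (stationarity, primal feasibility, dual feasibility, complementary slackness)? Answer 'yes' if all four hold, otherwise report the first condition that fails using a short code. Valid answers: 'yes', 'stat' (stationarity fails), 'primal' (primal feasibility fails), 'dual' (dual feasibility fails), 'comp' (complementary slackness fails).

Gradient of f: grad f(x) = Q x + c = (2, 3)
Constraint values g_i(x) = a_i^T x - b_i:
  g_1((2, 3)) = 0
  g_2((2, 3)) = -2
Stationarity residual: grad f(x) + sum_i lambda_i a_i = (2, 3)
  -> stationarity FAILS
Primal feasibility (all g_i <= 0): OK
Dual feasibility (all lambda_i >= 0): OK
Complementary slackness (lambda_i * g_i(x) = 0 for all i): OK

Verdict: the first failing condition is stationarity -> stat.

stat


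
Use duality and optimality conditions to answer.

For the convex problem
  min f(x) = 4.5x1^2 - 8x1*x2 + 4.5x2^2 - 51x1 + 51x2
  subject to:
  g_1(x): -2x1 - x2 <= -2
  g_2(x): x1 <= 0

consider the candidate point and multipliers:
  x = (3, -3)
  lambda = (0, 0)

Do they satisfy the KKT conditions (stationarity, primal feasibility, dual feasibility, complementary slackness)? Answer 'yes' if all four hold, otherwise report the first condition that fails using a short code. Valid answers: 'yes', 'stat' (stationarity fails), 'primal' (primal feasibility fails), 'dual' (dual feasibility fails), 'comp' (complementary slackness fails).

Gradient of f: grad f(x) = Q x + c = (0, 0)
Constraint values g_i(x) = a_i^T x - b_i:
  g_1((3, -3)) = -1
  g_2((3, -3)) = 3
Stationarity residual: grad f(x) + sum_i lambda_i a_i = (0, 0)
  -> stationarity OK
Primal feasibility (all g_i <= 0): FAILS
Dual feasibility (all lambda_i >= 0): OK
Complementary slackness (lambda_i * g_i(x) = 0 for all i): OK

Verdict: the first failing condition is primal_feasibility -> primal.

primal


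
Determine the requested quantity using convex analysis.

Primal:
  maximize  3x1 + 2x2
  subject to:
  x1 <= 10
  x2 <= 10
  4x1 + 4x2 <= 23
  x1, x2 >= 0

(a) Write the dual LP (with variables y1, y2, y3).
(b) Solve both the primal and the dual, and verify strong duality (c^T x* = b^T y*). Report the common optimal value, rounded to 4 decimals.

The standard primal-dual pair for 'max c^T x s.t. A x <= b, x >= 0' is:
  Dual:  min b^T y  s.t.  A^T y >= c,  y >= 0.

So the dual LP is:
  minimize  10y1 + 10y2 + 23y3
  subject to:
    y1 + 4y3 >= 3
    y2 + 4y3 >= 2
    y1, y2, y3 >= 0

Solving the primal: x* = (5.75, 0).
  primal value c^T x* = 17.25.
Solving the dual: y* = (0, 0, 0.75).
  dual value b^T y* = 17.25.
Strong duality: c^T x* = b^T y*. Confirmed.

17.25


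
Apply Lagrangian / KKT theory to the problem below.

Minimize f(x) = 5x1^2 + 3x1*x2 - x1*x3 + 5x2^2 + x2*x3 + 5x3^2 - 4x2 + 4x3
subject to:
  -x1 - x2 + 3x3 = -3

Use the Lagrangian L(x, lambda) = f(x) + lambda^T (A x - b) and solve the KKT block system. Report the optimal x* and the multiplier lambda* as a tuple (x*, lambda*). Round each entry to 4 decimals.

Form the Lagrangian:
  L(x, lambda) = (1/2) x^T Q x + c^T x + lambda^T (A x - b)
Stationarity (grad_x L = 0): Q x + c + A^T lambda = 0.
Primal feasibility: A x = b.

This gives the KKT block system:
  [ Q   A^T ] [ x     ]   [-c ]
  [ A    0  ] [ lambda ] = [ b ]

Solving the linear system:
  x*      = (-0.1602, 0.6503, -0.8366)
  lambda* = (1.1853)
  f(x*)   = -1.1958

x* = (-0.1602, 0.6503, -0.8366), lambda* = (1.1853)


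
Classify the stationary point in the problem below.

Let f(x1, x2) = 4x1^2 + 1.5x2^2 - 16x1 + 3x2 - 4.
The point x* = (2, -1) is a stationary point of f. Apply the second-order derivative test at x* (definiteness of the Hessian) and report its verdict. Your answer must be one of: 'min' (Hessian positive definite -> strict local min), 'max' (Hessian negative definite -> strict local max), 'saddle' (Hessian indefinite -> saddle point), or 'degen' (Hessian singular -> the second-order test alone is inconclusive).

Compute the Hessian H = grad^2 f:
  H = [[8, 0], [0, 3]]
Verify stationarity: grad f(x*) = H x* + g = (0, 0).
Eigenvalues of H: 3, 8.
Both eigenvalues > 0, so H is positive definite -> x* is a strict local min.

min


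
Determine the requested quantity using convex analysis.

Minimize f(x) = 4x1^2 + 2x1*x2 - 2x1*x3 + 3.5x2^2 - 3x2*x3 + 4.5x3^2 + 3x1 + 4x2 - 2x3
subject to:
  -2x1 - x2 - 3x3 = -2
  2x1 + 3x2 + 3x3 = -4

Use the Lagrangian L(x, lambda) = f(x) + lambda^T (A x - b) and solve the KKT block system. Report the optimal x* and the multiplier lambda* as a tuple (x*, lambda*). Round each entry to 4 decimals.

Form the Lagrangian:
  L(x, lambda) = (1/2) x^T Q x + c^T x + lambda^T (A x - b)
Stationarity (grad_x L = 0): Q x + c + A^T lambda = 0.
Primal feasibility: A x = b.

This gives the KKT block system:
  [ Q   A^T ] [ x     ]   [-c ]
  [ A    0  ] [ lambda ] = [ b ]

Solving the linear system:
  x*      = (1.4318, -3, 0.7121)
  lambda* = (13.4091, 9.8939)
  f(x*)   = 28.6326

x* = (1.4318, -3, 0.7121), lambda* = (13.4091, 9.8939)


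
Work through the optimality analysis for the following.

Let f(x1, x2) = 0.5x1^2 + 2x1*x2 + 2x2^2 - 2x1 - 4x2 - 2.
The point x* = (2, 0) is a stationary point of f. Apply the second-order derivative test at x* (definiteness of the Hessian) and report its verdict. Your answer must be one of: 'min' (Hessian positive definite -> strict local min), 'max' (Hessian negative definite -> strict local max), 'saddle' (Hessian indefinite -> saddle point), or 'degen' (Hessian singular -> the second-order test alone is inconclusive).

Compute the Hessian H = grad^2 f:
  H = [[1, 2], [2, 4]]
Verify stationarity: grad f(x*) = H x* + g = (0, 0).
Eigenvalues of H: 0, 5.
H has a zero eigenvalue (singular; positive semidefinite but not definite), so H is neither positive definite, negative definite, nor indefinite. The second-order test alone is inconclusive -> degen.
(Indeed, f is constant along the null direction of H through x*, so x* is not a strict local extremum.)

degen


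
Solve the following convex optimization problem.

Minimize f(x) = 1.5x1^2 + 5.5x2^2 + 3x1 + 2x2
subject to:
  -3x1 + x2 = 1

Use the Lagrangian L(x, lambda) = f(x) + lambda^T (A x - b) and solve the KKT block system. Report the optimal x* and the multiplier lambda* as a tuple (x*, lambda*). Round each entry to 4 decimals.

Form the Lagrangian:
  L(x, lambda) = (1/2) x^T Q x + c^T x + lambda^T (A x - b)
Stationarity (grad_x L = 0): Q x + c + A^T lambda = 0.
Primal feasibility: A x = b.

This gives the KKT block system:
  [ Q   A^T ] [ x     ]   [-c ]
  [ A    0  ] [ lambda ] = [ b ]

Solving the linear system:
  x*      = (-0.4118, -0.2353)
  lambda* = (0.5882)
  f(x*)   = -1.1471

x* = (-0.4118, -0.2353), lambda* = (0.5882)


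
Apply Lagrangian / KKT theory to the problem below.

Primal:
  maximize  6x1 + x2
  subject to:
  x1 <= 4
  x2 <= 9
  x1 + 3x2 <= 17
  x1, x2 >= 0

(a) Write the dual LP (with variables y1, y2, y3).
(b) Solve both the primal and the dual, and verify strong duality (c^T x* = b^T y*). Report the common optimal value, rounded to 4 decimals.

The standard primal-dual pair for 'max c^T x s.t. A x <= b, x >= 0' is:
  Dual:  min b^T y  s.t.  A^T y >= c,  y >= 0.

So the dual LP is:
  minimize  4y1 + 9y2 + 17y3
  subject to:
    y1 + y3 >= 6
    y2 + 3y3 >= 1
    y1, y2, y3 >= 0

Solving the primal: x* = (4, 4.3333).
  primal value c^T x* = 28.3333.
Solving the dual: y* = (5.6667, 0, 0.3333).
  dual value b^T y* = 28.3333.
Strong duality: c^T x* = b^T y*. Confirmed.

28.3333


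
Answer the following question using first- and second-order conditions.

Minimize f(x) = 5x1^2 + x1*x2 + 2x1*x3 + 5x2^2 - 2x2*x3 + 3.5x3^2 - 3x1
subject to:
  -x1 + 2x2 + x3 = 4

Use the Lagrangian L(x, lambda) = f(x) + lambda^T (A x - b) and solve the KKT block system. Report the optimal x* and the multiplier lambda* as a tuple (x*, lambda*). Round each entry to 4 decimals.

Form the Lagrangian:
  L(x, lambda) = (1/2) x^T Q x + c^T x + lambda^T (A x - b)
Stationarity (grad_x L = 0): Q x + c + A^T lambda = 0.
Primal feasibility: A x = b.

This gives the KKT block system:
  [ Q   A^T ] [ x     ]   [-c ]
  [ A    0  ] [ lambda ] = [ b ]

Solving the linear system:
  x*      = (-0.4992, 1.1851, 1.1306)
  lambda* = (-4.5455)
  f(x*)   = 9.8397

x* = (-0.4992, 1.1851, 1.1306), lambda* = (-4.5455)


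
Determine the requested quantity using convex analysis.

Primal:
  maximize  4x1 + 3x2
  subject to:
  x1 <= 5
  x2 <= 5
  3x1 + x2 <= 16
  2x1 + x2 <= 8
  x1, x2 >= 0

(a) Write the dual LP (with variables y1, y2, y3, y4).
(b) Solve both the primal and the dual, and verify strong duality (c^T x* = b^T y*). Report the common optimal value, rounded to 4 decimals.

The standard primal-dual pair for 'max c^T x s.t. A x <= b, x >= 0' is:
  Dual:  min b^T y  s.t.  A^T y >= c,  y >= 0.

So the dual LP is:
  minimize  5y1 + 5y2 + 16y3 + 8y4
  subject to:
    y1 + 3y3 + 2y4 >= 4
    y2 + y3 + y4 >= 3
    y1, y2, y3, y4 >= 0

Solving the primal: x* = (1.5, 5).
  primal value c^T x* = 21.
Solving the dual: y* = (0, 1, 0, 2).
  dual value b^T y* = 21.
Strong duality: c^T x* = b^T y*. Confirmed.

21


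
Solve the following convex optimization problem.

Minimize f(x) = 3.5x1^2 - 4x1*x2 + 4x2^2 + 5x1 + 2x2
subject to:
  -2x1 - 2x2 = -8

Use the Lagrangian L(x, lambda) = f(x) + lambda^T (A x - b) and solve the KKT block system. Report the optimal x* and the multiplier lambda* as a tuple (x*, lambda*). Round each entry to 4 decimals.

Form the Lagrangian:
  L(x, lambda) = (1/2) x^T Q x + c^T x + lambda^T (A x - b)
Stationarity (grad_x L = 0): Q x + c + A^T lambda = 0.
Primal feasibility: A x = b.

This gives the KKT block system:
  [ Q   A^T ] [ x     ]   [-c ]
  [ A    0  ] [ lambda ] = [ b ]

Solving the linear system:
  x*      = (1.9565, 2.0435)
  lambda* = (5.2609)
  f(x*)   = 27.9783

x* = (1.9565, 2.0435), lambda* = (5.2609)


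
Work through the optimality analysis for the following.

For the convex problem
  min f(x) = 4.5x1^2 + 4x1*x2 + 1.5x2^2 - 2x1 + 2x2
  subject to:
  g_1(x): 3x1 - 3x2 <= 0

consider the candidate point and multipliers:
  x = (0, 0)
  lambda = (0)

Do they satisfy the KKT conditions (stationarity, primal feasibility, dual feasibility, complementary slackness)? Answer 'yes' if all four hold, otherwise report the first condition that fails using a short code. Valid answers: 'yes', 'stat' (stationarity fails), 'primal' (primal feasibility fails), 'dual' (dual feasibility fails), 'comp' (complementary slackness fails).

Gradient of f: grad f(x) = Q x + c = (-2, 2)
Constraint values g_i(x) = a_i^T x - b_i:
  g_1((0, 0)) = 0
Stationarity residual: grad f(x) + sum_i lambda_i a_i = (-2, 2)
  -> stationarity FAILS
Primal feasibility (all g_i <= 0): OK
Dual feasibility (all lambda_i >= 0): OK
Complementary slackness (lambda_i * g_i(x) = 0 for all i): OK

Verdict: the first failing condition is stationarity -> stat.

stat


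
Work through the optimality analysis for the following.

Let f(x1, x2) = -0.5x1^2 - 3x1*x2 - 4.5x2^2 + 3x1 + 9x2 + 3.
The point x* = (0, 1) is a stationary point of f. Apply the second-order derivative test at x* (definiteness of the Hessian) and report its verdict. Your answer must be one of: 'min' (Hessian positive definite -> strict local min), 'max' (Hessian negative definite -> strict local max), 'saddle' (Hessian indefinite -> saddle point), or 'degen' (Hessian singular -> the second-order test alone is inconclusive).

Compute the Hessian H = grad^2 f:
  H = [[-1, -3], [-3, -9]]
Verify stationarity: grad f(x*) = H x* + g = (0, 0).
Eigenvalues of H: -10, 0.
H has a zero eigenvalue (singular; negative semidefinite but not definite), so H is neither positive definite, negative definite, nor indefinite. The second-order test alone is inconclusive -> degen.
(Indeed, f is constant along the null direction of H through x*, so x* is not a strict local extremum.)

degen


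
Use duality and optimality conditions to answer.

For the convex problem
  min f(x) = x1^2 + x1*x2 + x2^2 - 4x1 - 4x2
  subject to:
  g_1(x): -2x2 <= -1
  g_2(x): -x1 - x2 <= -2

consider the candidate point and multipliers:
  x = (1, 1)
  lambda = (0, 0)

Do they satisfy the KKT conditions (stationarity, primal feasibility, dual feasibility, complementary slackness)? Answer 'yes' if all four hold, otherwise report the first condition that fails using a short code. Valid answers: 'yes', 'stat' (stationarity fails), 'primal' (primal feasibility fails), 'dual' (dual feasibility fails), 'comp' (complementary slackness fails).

Gradient of f: grad f(x) = Q x + c = (-1, -1)
Constraint values g_i(x) = a_i^T x - b_i:
  g_1((1, 1)) = -1
  g_2((1, 1)) = 0
Stationarity residual: grad f(x) + sum_i lambda_i a_i = (-1, -1)
  -> stationarity FAILS
Primal feasibility (all g_i <= 0): OK
Dual feasibility (all lambda_i >= 0): OK
Complementary slackness (lambda_i * g_i(x) = 0 for all i): OK

Verdict: the first failing condition is stationarity -> stat.

stat


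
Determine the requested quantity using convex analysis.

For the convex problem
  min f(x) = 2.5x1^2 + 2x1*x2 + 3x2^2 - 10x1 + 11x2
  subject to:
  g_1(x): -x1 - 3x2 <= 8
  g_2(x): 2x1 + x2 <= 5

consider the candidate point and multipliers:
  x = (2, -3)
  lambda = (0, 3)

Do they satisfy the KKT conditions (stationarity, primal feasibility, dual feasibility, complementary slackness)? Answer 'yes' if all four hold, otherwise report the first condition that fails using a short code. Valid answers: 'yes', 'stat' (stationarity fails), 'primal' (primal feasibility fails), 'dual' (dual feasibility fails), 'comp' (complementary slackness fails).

Gradient of f: grad f(x) = Q x + c = (-6, -3)
Constraint values g_i(x) = a_i^T x - b_i:
  g_1((2, -3)) = -1
  g_2((2, -3)) = -4
Stationarity residual: grad f(x) + sum_i lambda_i a_i = (0, 0)
  -> stationarity OK
Primal feasibility (all g_i <= 0): OK
Dual feasibility (all lambda_i >= 0): OK
Complementary slackness (lambda_i * g_i(x) = 0 for all i): FAILS

Verdict: the first failing condition is complementary_slackness -> comp.

comp


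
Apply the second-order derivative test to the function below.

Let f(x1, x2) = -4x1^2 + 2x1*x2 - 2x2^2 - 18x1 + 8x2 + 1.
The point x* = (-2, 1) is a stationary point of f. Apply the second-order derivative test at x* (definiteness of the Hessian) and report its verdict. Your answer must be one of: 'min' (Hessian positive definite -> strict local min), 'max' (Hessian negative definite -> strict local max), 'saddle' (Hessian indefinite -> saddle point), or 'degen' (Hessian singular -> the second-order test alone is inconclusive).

Compute the Hessian H = grad^2 f:
  H = [[-8, 2], [2, -4]]
Verify stationarity: grad f(x*) = H x* + g = (0, 0).
Eigenvalues of H: -8.8284, -3.1716.
Both eigenvalues < 0, so H is negative definite -> x* is a strict local max.

max


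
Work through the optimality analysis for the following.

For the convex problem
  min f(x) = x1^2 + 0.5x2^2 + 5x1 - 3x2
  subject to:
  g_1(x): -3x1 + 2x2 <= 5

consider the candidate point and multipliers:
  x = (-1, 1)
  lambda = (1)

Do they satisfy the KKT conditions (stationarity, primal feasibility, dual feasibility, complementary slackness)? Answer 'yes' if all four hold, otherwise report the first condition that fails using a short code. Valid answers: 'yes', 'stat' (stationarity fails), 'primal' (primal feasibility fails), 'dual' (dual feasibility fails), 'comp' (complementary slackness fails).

Gradient of f: grad f(x) = Q x + c = (3, -2)
Constraint values g_i(x) = a_i^T x - b_i:
  g_1((-1, 1)) = 0
Stationarity residual: grad f(x) + sum_i lambda_i a_i = (0, 0)
  -> stationarity OK
Primal feasibility (all g_i <= 0): OK
Dual feasibility (all lambda_i >= 0): OK
Complementary slackness (lambda_i * g_i(x) = 0 for all i): OK

Verdict: yes, KKT holds.

yes


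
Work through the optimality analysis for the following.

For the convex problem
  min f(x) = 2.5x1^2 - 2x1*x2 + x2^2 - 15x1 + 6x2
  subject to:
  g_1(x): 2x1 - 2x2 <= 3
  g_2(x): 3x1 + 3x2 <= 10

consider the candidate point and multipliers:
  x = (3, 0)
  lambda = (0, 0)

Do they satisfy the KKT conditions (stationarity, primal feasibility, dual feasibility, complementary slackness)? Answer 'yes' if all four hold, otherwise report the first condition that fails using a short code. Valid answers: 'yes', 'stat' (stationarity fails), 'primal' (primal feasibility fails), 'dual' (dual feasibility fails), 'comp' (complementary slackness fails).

Gradient of f: grad f(x) = Q x + c = (0, 0)
Constraint values g_i(x) = a_i^T x - b_i:
  g_1((3, 0)) = 3
  g_2((3, 0)) = -1
Stationarity residual: grad f(x) + sum_i lambda_i a_i = (0, 0)
  -> stationarity OK
Primal feasibility (all g_i <= 0): FAILS
Dual feasibility (all lambda_i >= 0): OK
Complementary slackness (lambda_i * g_i(x) = 0 for all i): OK

Verdict: the first failing condition is primal_feasibility -> primal.

primal


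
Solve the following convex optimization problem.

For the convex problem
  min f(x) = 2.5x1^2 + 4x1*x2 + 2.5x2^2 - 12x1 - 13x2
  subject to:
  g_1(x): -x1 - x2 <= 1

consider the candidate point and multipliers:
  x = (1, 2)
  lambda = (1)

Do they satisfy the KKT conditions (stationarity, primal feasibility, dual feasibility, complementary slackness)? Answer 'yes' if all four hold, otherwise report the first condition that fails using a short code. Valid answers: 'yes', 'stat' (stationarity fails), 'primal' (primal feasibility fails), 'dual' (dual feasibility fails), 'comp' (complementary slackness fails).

Gradient of f: grad f(x) = Q x + c = (1, 1)
Constraint values g_i(x) = a_i^T x - b_i:
  g_1((1, 2)) = -4
Stationarity residual: grad f(x) + sum_i lambda_i a_i = (0, 0)
  -> stationarity OK
Primal feasibility (all g_i <= 0): OK
Dual feasibility (all lambda_i >= 0): OK
Complementary slackness (lambda_i * g_i(x) = 0 for all i): FAILS

Verdict: the first failing condition is complementary_slackness -> comp.

comp


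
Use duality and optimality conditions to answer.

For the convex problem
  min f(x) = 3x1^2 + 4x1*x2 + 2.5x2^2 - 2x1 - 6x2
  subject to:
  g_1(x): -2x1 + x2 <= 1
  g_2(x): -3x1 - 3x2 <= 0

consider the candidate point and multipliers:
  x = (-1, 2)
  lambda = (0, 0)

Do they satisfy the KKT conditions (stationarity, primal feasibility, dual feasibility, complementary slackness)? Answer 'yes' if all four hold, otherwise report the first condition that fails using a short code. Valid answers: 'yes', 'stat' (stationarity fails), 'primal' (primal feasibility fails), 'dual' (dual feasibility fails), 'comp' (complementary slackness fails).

Gradient of f: grad f(x) = Q x + c = (0, 0)
Constraint values g_i(x) = a_i^T x - b_i:
  g_1((-1, 2)) = 3
  g_2((-1, 2)) = -3
Stationarity residual: grad f(x) + sum_i lambda_i a_i = (0, 0)
  -> stationarity OK
Primal feasibility (all g_i <= 0): FAILS
Dual feasibility (all lambda_i >= 0): OK
Complementary slackness (lambda_i * g_i(x) = 0 for all i): OK

Verdict: the first failing condition is primal_feasibility -> primal.

primal


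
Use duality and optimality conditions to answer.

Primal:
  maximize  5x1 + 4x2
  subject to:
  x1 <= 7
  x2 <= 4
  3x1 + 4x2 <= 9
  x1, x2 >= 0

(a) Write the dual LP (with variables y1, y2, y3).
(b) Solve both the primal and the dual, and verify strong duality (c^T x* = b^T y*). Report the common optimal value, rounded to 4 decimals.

The standard primal-dual pair for 'max c^T x s.t. A x <= b, x >= 0' is:
  Dual:  min b^T y  s.t.  A^T y >= c,  y >= 0.

So the dual LP is:
  minimize  7y1 + 4y2 + 9y3
  subject to:
    y1 + 3y3 >= 5
    y2 + 4y3 >= 4
    y1, y2, y3 >= 0

Solving the primal: x* = (3, 0).
  primal value c^T x* = 15.
Solving the dual: y* = (0, 0, 1.6667).
  dual value b^T y* = 15.
Strong duality: c^T x* = b^T y*. Confirmed.

15


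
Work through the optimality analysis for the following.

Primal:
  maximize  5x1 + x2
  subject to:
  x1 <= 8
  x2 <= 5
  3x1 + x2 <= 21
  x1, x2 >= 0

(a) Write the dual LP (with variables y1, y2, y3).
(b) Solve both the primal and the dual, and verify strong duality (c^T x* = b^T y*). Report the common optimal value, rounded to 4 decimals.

The standard primal-dual pair for 'max c^T x s.t. A x <= b, x >= 0' is:
  Dual:  min b^T y  s.t.  A^T y >= c,  y >= 0.

So the dual LP is:
  minimize  8y1 + 5y2 + 21y3
  subject to:
    y1 + 3y3 >= 5
    y2 + y3 >= 1
    y1, y2, y3 >= 0

Solving the primal: x* = (7, 0).
  primal value c^T x* = 35.
Solving the dual: y* = (0, 0, 1.6667).
  dual value b^T y* = 35.
Strong duality: c^T x* = b^T y*. Confirmed.

35


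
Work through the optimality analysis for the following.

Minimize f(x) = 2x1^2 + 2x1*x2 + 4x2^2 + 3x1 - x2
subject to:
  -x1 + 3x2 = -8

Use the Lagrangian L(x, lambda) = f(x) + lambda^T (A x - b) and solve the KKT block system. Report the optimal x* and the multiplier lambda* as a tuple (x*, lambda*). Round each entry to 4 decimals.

Form the Lagrangian:
  L(x, lambda) = (1/2) x^T Q x + c^T x + lambda^T (A x - b)
Stationarity (grad_x L = 0): Q x + c + A^T lambda = 0.
Primal feasibility: A x = b.

This gives the KKT block system:
  [ Q   A^T ] [ x     ]   [-c ]
  [ A    0  ] [ lambda ] = [ b ]

Solving the linear system:
  x*      = (1.5714, -2.1429)
  lambda* = (5)
  f(x*)   = 23.4286

x* = (1.5714, -2.1429), lambda* = (5)


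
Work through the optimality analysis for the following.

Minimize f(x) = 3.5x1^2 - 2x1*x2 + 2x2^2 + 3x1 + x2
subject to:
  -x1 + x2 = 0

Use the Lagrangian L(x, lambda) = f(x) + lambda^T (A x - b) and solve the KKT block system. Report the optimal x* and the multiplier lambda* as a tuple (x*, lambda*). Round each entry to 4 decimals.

Form the Lagrangian:
  L(x, lambda) = (1/2) x^T Q x + c^T x + lambda^T (A x - b)
Stationarity (grad_x L = 0): Q x + c + A^T lambda = 0.
Primal feasibility: A x = b.

This gives the KKT block system:
  [ Q   A^T ] [ x     ]   [-c ]
  [ A    0  ] [ lambda ] = [ b ]

Solving the linear system:
  x*      = (-0.5714, -0.5714)
  lambda* = (0.1429)
  f(x*)   = -1.1429

x* = (-0.5714, -0.5714), lambda* = (0.1429)


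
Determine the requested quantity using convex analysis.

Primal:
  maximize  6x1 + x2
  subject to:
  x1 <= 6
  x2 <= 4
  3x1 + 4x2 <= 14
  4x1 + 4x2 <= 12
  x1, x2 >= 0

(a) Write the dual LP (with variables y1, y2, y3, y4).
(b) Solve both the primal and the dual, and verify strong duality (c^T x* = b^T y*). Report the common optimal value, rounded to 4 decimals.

The standard primal-dual pair for 'max c^T x s.t. A x <= b, x >= 0' is:
  Dual:  min b^T y  s.t.  A^T y >= c,  y >= 0.

So the dual LP is:
  minimize  6y1 + 4y2 + 14y3 + 12y4
  subject to:
    y1 + 3y3 + 4y4 >= 6
    y2 + 4y3 + 4y4 >= 1
    y1, y2, y3, y4 >= 0

Solving the primal: x* = (3, 0).
  primal value c^T x* = 18.
Solving the dual: y* = (0, 0, 0, 1.5).
  dual value b^T y* = 18.
Strong duality: c^T x* = b^T y*. Confirmed.

18


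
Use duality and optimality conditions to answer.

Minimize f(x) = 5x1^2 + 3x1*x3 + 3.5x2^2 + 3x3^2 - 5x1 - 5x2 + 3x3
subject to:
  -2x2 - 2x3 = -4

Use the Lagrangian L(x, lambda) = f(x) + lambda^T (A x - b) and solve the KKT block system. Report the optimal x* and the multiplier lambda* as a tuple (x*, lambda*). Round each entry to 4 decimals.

Form the Lagrangian:
  L(x, lambda) = (1/2) x^T Q x + c^T x + lambda^T (A x - b)
Stationarity (grad_x L = 0): Q x + c + A^T lambda = 0.
Primal feasibility: A x = b.

This gives the KKT block system:
  [ Q   A^T ] [ x     ]   [-c ]
  [ A    0  ] [ lambda ] = [ b ]

Solving the linear system:
  x*      = (0.3884, 1.6281, 0.3719)
  lambda* = (3.1983)
  f(x*)   = 1.9132

x* = (0.3884, 1.6281, 0.3719), lambda* = (3.1983)


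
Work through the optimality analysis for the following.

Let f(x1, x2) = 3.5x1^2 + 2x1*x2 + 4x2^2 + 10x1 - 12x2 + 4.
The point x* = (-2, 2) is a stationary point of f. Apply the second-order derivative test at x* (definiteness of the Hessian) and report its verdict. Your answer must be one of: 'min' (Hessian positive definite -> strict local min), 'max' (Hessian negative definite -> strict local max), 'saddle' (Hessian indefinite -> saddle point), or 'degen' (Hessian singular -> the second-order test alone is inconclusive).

Compute the Hessian H = grad^2 f:
  H = [[7, 2], [2, 8]]
Verify stationarity: grad f(x*) = H x* + g = (0, 0).
Eigenvalues of H: 5.4384, 9.5616.
Both eigenvalues > 0, so H is positive definite -> x* is a strict local min.

min


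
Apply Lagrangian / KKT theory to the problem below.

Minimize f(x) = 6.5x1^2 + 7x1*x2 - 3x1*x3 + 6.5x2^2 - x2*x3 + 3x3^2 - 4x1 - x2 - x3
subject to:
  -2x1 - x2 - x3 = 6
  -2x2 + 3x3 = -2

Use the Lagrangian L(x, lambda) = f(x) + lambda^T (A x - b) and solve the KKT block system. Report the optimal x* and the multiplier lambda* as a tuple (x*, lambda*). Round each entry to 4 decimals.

Form the Lagrangian:
  L(x, lambda) = (1/2) x^T Q x + c^T x + lambda^T (A x - b)
Stationarity (grad_x L = 0): Q x + c + A^T lambda = 0.
Primal feasibility: A x = b.

This gives the KKT block system:
  [ Q   A^T ] [ x     ]   [-c ]
  [ A    0  ] [ lambda ] = [ b ]

Solving the linear system:
  x*      = (-1.915, -0.902, -1.268)
  lambda* = (-15.7024, -4.5804)
  f(x*)   = 47.4418

x* = (-1.915, -0.902, -1.268), lambda* = (-15.7024, -4.5804)


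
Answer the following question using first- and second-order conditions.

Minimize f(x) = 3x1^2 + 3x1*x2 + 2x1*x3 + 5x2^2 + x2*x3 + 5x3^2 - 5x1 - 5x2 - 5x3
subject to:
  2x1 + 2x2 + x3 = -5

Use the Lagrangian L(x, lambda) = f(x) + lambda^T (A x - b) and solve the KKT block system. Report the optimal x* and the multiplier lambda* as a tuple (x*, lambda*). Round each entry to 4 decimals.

Form the Lagrangian:
  L(x, lambda) = (1/2) x^T Q x + c^T x + lambda^T (A x - b)
Stationarity (grad_x L = 0): Q x + c + A^T lambda = 0.
Primal feasibility: A x = b.

This gives the KKT block system:
  [ Q   A^T ] [ x     ]   [-c ]
  [ A    0  ] [ lambda ] = [ b ]

Solving the linear system:
  x*      = (-1.7678, -0.752, 0.0396)
  lambda* = (8.8918)
  f(x*)   = 28.4301

x* = (-1.7678, -0.752, 0.0396), lambda* = (8.8918)


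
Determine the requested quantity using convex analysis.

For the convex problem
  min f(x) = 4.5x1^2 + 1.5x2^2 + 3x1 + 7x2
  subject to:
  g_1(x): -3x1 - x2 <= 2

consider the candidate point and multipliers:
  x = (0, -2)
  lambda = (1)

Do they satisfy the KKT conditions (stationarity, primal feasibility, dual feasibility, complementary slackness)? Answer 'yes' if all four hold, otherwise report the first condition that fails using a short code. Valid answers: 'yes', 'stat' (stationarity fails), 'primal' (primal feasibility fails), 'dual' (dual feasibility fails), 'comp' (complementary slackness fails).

Gradient of f: grad f(x) = Q x + c = (3, 1)
Constraint values g_i(x) = a_i^T x - b_i:
  g_1((0, -2)) = 0
Stationarity residual: grad f(x) + sum_i lambda_i a_i = (0, 0)
  -> stationarity OK
Primal feasibility (all g_i <= 0): OK
Dual feasibility (all lambda_i >= 0): OK
Complementary slackness (lambda_i * g_i(x) = 0 for all i): OK

Verdict: yes, KKT holds.

yes


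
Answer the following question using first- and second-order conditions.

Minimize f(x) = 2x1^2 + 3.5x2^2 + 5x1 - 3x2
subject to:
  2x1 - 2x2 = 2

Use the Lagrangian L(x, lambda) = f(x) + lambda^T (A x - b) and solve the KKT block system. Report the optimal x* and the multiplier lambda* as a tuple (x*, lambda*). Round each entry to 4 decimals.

Form the Lagrangian:
  L(x, lambda) = (1/2) x^T Q x + c^T x + lambda^T (A x - b)
Stationarity (grad_x L = 0): Q x + c + A^T lambda = 0.
Primal feasibility: A x = b.

This gives the KKT block system:
  [ Q   A^T ] [ x     ]   [-c ]
  [ A    0  ] [ lambda ] = [ b ]

Solving the linear system:
  x*      = (0.4545, -0.5455)
  lambda* = (-3.4091)
  f(x*)   = 5.3636

x* = (0.4545, -0.5455), lambda* = (-3.4091)


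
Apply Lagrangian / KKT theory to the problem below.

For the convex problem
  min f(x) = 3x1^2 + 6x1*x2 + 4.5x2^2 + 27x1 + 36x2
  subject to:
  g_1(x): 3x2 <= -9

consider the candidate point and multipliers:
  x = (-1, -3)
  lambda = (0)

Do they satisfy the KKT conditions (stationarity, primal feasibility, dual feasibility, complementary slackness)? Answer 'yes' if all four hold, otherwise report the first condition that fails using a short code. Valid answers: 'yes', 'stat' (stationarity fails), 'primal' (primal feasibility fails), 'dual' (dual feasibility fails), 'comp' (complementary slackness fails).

Gradient of f: grad f(x) = Q x + c = (3, 3)
Constraint values g_i(x) = a_i^T x - b_i:
  g_1((-1, -3)) = 0
Stationarity residual: grad f(x) + sum_i lambda_i a_i = (3, 3)
  -> stationarity FAILS
Primal feasibility (all g_i <= 0): OK
Dual feasibility (all lambda_i >= 0): OK
Complementary slackness (lambda_i * g_i(x) = 0 for all i): OK

Verdict: the first failing condition is stationarity -> stat.

stat


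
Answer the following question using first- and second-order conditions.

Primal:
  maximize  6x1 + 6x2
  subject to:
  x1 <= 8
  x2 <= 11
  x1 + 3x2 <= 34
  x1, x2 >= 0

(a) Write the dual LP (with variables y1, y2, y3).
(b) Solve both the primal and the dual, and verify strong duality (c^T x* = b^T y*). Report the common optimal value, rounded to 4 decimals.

The standard primal-dual pair for 'max c^T x s.t. A x <= b, x >= 0' is:
  Dual:  min b^T y  s.t.  A^T y >= c,  y >= 0.

So the dual LP is:
  minimize  8y1 + 11y2 + 34y3
  subject to:
    y1 + y3 >= 6
    y2 + 3y3 >= 6
    y1, y2, y3 >= 0

Solving the primal: x* = (8, 8.6667).
  primal value c^T x* = 100.
Solving the dual: y* = (4, 0, 2).
  dual value b^T y* = 100.
Strong duality: c^T x* = b^T y*. Confirmed.

100


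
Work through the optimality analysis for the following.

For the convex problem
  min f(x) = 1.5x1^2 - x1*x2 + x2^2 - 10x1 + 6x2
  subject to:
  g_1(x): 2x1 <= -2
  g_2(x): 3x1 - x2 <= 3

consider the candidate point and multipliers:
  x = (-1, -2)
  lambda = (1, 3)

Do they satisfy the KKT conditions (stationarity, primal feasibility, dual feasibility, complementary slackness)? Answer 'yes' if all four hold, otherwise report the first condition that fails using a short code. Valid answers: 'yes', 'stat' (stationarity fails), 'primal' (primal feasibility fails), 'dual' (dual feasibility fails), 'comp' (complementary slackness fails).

Gradient of f: grad f(x) = Q x + c = (-11, 3)
Constraint values g_i(x) = a_i^T x - b_i:
  g_1((-1, -2)) = 0
  g_2((-1, -2)) = -4
Stationarity residual: grad f(x) + sum_i lambda_i a_i = (0, 0)
  -> stationarity OK
Primal feasibility (all g_i <= 0): OK
Dual feasibility (all lambda_i >= 0): OK
Complementary slackness (lambda_i * g_i(x) = 0 for all i): FAILS

Verdict: the first failing condition is complementary_slackness -> comp.

comp


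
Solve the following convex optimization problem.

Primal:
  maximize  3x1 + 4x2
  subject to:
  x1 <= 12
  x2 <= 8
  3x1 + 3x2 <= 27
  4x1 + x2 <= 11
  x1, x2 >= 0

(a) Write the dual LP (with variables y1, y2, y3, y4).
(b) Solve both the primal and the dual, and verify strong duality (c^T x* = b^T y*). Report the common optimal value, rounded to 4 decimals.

The standard primal-dual pair for 'max c^T x s.t. A x <= b, x >= 0' is:
  Dual:  min b^T y  s.t.  A^T y >= c,  y >= 0.

So the dual LP is:
  minimize  12y1 + 8y2 + 27y3 + 11y4
  subject to:
    y1 + 3y3 + 4y4 >= 3
    y2 + 3y3 + y4 >= 4
    y1, y2, y3, y4 >= 0

Solving the primal: x* = (0.75, 8).
  primal value c^T x* = 34.25.
Solving the dual: y* = (0, 3.25, 0, 0.75).
  dual value b^T y* = 34.25.
Strong duality: c^T x* = b^T y*. Confirmed.

34.25


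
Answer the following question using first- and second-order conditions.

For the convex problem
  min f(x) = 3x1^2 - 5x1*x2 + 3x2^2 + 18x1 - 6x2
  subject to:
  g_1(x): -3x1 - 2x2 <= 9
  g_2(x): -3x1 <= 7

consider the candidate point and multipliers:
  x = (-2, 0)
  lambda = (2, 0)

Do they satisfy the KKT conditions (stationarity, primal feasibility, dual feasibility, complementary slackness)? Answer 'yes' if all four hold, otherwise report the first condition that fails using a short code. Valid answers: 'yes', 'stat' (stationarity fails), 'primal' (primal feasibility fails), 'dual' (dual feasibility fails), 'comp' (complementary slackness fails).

Gradient of f: grad f(x) = Q x + c = (6, 4)
Constraint values g_i(x) = a_i^T x - b_i:
  g_1((-2, 0)) = -3
  g_2((-2, 0)) = -1
Stationarity residual: grad f(x) + sum_i lambda_i a_i = (0, 0)
  -> stationarity OK
Primal feasibility (all g_i <= 0): OK
Dual feasibility (all lambda_i >= 0): OK
Complementary slackness (lambda_i * g_i(x) = 0 for all i): FAILS

Verdict: the first failing condition is complementary_slackness -> comp.

comp


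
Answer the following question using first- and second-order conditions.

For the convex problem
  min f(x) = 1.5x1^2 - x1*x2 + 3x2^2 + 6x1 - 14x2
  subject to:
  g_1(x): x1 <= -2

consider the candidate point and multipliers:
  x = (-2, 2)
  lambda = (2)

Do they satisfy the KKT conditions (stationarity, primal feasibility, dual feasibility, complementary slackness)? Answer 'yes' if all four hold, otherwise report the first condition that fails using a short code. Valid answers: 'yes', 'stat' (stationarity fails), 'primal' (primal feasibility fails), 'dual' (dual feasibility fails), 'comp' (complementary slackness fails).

Gradient of f: grad f(x) = Q x + c = (-2, 0)
Constraint values g_i(x) = a_i^T x - b_i:
  g_1((-2, 2)) = 0
Stationarity residual: grad f(x) + sum_i lambda_i a_i = (0, 0)
  -> stationarity OK
Primal feasibility (all g_i <= 0): OK
Dual feasibility (all lambda_i >= 0): OK
Complementary slackness (lambda_i * g_i(x) = 0 for all i): OK

Verdict: yes, KKT holds.

yes


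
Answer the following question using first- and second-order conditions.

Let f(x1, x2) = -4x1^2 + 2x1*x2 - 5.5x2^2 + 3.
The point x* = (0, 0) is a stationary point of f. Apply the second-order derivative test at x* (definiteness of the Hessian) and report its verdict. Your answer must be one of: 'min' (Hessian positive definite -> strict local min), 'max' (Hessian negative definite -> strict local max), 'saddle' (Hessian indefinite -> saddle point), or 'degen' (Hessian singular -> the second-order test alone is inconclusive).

Compute the Hessian H = grad^2 f:
  H = [[-8, 2], [2, -11]]
Verify stationarity: grad f(x*) = H x* + g = (0, 0).
Eigenvalues of H: -12, -7.
Both eigenvalues < 0, so H is negative definite -> x* is a strict local max.

max
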